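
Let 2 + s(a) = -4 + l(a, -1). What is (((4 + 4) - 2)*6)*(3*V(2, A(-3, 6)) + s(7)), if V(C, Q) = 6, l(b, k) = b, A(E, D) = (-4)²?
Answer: 684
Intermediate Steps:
A(E, D) = 16
s(a) = -6 + a (s(a) = -2 + (-4 + a) = -6 + a)
(((4 + 4) - 2)*6)*(3*V(2, A(-3, 6)) + s(7)) = (((4 + 4) - 2)*6)*(3*6 + (-6 + 7)) = ((8 - 2)*6)*(18 + 1) = (6*6)*19 = 36*19 = 684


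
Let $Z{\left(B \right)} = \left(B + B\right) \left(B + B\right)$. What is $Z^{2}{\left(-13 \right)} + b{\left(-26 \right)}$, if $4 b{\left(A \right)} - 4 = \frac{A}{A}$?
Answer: $\frac{1827909}{4} \approx 4.5698 \cdot 10^{5}$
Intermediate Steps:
$b{\left(A \right)} = \frac{5}{4}$ ($b{\left(A \right)} = 1 + \frac{A \frac{1}{A}}{4} = 1 + \frac{1}{4} \cdot 1 = 1 + \frac{1}{4} = \frac{5}{4}$)
$Z{\left(B \right)} = 4 B^{2}$ ($Z{\left(B \right)} = 2 B 2 B = 4 B^{2}$)
$Z^{2}{\left(-13 \right)} + b{\left(-26 \right)} = \left(4 \left(-13\right)^{2}\right)^{2} + \frac{5}{4} = \left(4 \cdot 169\right)^{2} + \frac{5}{4} = 676^{2} + \frac{5}{4} = 456976 + \frac{5}{4} = \frac{1827909}{4}$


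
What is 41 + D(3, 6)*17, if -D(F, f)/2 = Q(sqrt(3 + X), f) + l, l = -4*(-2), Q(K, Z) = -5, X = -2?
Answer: -61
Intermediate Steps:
l = 8
D(F, f) = -6 (D(F, f) = -2*(-5 + 8) = -2*3 = -6)
41 + D(3, 6)*17 = 41 - 6*17 = 41 - 102 = -61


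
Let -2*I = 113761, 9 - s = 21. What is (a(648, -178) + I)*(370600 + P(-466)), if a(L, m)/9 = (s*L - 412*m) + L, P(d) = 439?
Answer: 399973734337/2 ≈ 1.9999e+11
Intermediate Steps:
s = -12 (s = 9 - 1*21 = 9 - 21 = -12)
I = -113761/2 (I = -½*113761 = -113761/2 ≈ -56881.)
a(L, m) = -3708*m - 99*L (a(L, m) = 9*((-12*L - 412*m) + L) = 9*((-412*m - 12*L) + L) = 9*(-412*m - 11*L) = -3708*m - 99*L)
(a(648, -178) + I)*(370600 + P(-466)) = ((-3708*(-178) - 99*648) - 113761/2)*(370600 + 439) = ((660024 - 64152) - 113761/2)*371039 = (595872 - 113761/2)*371039 = (1077983/2)*371039 = 399973734337/2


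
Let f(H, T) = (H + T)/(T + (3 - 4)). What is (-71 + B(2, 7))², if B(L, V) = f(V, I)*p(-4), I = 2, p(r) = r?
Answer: 11449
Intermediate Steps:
f(H, T) = (H + T)/(-1 + T) (f(H, T) = (H + T)/(T - 1) = (H + T)/(-1 + T))
B(L, V) = -8 - 4*V (B(L, V) = ((V + 2)/(-1 + 2))*(-4) = ((2 + V)/1)*(-4) = (1*(2 + V))*(-4) = (2 + V)*(-4) = -8 - 4*V)
(-71 + B(2, 7))² = (-71 + (-8 - 4*7))² = (-71 + (-8 - 28))² = (-71 - 36)² = (-107)² = 11449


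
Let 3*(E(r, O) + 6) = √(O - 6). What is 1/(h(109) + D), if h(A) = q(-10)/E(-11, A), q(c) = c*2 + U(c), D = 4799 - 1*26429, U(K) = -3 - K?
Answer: -122552/2650410459 - √103/2650410459 ≈ -4.6243e-5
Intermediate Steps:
D = -21630 (D = 4799 - 26429 = -21630)
q(c) = -3 + c (q(c) = c*2 + (-3 - c) = 2*c + (-3 - c) = -3 + c)
E(r, O) = -6 + √(-6 + O)/3 (E(r, O) = -6 + √(O - 6)/3 = -6 + √(-6 + O)/3)
h(A) = -13/(-6 + √(-6 + A)/3) (h(A) = (-3 - 10)/(-6 + √(-6 + A)/3) = -13/(-6 + √(-6 + A)/3))
1/(h(109) + D) = 1/(-39/(-18 + √(-6 + 109)) - 21630) = 1/(-39/(-18 + √103) - 21630) = 1/(-21630 - 39/(-18 + √103))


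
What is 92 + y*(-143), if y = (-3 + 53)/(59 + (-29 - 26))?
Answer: -3391/2 ≈ -1695.5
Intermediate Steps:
y = 25/2 (y = 50/(59 - 55) = 50/4 = 50*(¼) = 25/2 ≈ 12.500)
92 + y*(-143) = 92 + (25/2)*(-143) = 92 - 3575/2 = -3391/2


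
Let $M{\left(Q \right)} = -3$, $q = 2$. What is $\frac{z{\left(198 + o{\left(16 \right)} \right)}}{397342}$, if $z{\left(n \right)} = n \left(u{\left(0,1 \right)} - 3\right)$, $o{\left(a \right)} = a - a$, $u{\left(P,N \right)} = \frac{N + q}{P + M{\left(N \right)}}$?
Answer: $- \frac{36}{18061} \approx -0.0019932$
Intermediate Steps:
$u{\left(P,N \right)} = \frac{2 + N}{-3 + P}$ ($u{\left(P,N \right)} = \frac{N + 2}{P - 3} = \frac{2 + N}{-3 + P}$)
$o{\left(a \right)} = 0$
$z{\left(n \right)} = - 4 n$ ($z{\left(n \right)} = n \left(\frac{2 + 1}{-3 + 0} - 3\right) = n \left(\frac{1}{-3} \cdot 3 - 3\right) = n \left(\left(- \frac{1}{3}\right) 3 - 3\right) = n \left(-1 - 3\right) = n \left(-4\right) = - 4 n$)
$\frac{z{\left(198 + o{\left(16 \right)} \right)}}{397342} = \frac{\left(-4\right) \left(198 + 0\right)}{397342} = \left(-4\right) 198 \cdot \frac{1}{397342} = \left(-792\right) \frac{1}{397342} = - \frac{36}{18061}$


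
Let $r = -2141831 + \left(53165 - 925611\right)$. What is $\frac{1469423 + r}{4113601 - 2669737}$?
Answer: $- \frac{772427}{721932} \approx -1.0699$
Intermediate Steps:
$r = -3014277$ ($r = -2141831 + \left(53165 - 925611\right) = -2141831 - 872446 = -3014277$)
$\frac{1469423 + r}{4113601 - 2669737} = \frac{1469423 - 3014277}{4113601 - 2669737} = - \frac{1544854}{1443864} = \left(-1544854\right) \frac{1}{1443864} = - \frac{772427}{721932}$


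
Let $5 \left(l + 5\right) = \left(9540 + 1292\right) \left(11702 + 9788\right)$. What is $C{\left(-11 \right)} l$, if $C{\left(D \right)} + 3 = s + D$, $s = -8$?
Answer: $-1024230482$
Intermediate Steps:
$l = 46555931$ ($l = -5 + \frac{\left(9540 + 1292\right) \left(11702 + 9788\right)}{5} = -5 + \frac{10832 \cdot 21490}{5} = -5 + \frac{1}{5} \cdot 232779680 = -5 + 46555936 = 46555931$)
$C{\left(D \right)} = -11 + D$ ($C{\left(D \right)} = -3 + \left(-8 + D\right) = -11 + D$)
$C{\left(-11 \right)} l = \left(-11 - 11\right) 46555931 = \left(-22\right) 46555931 = -1024230482$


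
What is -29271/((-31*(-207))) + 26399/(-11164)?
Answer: -165394609/23879796 ≈ -6.9261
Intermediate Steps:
-29271/((-31*(-207))) + 26399/(-11164) = -29271/6417 + 26399*(-1/11164) = -29271*1/6417 - 26399/11164 = -9757/2139 - 26399/11164 = -165394609/23879796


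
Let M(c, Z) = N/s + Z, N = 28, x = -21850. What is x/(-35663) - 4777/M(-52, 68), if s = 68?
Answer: -151091843/2182951 ≈ -69.214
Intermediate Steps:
M(c, Z) = 7/17 + Z (M(c, Z) = 28/68 + Z = 28*(1/68) + Z = 7/17 + Z)
x/(-35663) - 4777/M(-52, 68) = -21850/(-35663) - 4777/(7/17 + 68) = -21850*(-1/35663) - 4777/1163/17 = 1150/1877 - 4777*17/1163 = 1150/1877 - 81209/1163 = -151091843/2182951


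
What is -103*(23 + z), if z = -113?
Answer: 9270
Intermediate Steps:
-103*(23 + z) = -103*(23 - 113) = -103*(-90) = 9270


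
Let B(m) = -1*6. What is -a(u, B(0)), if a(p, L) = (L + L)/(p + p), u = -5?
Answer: -6/5 ≈ -1.2000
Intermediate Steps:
B(m) = -6
a(p, L) = L/p (a(p, L) = (2*L)/((2*p)) = (2*L)*(1/(2*p)) = L/p)
-a(u, B(0)) = -(-6)/(-5) = -(-6)*(-1)/5 = -1*6/5 = -6/5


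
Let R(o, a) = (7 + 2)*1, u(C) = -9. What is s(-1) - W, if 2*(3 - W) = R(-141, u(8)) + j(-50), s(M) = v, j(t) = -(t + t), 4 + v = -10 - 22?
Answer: 31/2 ≈ 15.500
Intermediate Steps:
v = -36 (v = -4 + (-10 - 22) = -4 - 32 = -36)
j(t) = -2*t
R(o, a) = 9 (R(o, a) = 9*1 = 9)
s(M) = -36
W = -103/2 (W = 3 - (9 - 2*(-50))/2 = 3 - (9 + 100)/2 = 3 - 1/2*109 = 3 - 109/2 = -103/2 ≈ -51.500)
s(-1) - W = -36 - 1*(-103/2) = -36 + 103/2 = 31/2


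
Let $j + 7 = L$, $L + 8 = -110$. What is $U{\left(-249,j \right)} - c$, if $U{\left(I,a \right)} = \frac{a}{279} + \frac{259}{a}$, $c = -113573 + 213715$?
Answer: $- \frac{3492540136}{34875} \approx -1.0014 \cdot 10^{5}$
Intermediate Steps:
$L = -118$ ($L = -8 - 110 = -118$)
$j = -125$ ($j = -7 - 118 = -125$)
$c = 100142$
$U{\left(I,a \right)} = \frac{259}{a} + \frac{a}{279}$ ($U{\left(I,a \right)} = a \frac{1}{279} + \frac{259}{a} = \frac{a}{279} + \frac{259}{a} = \frac{259}{a} + \frac{a}{279}$)
$U{\left(-249,j \right)} - c = \left(\frac{259}{-125} + \frac{1}{279} \left(-125\right)\right) - 100142 = \left(259 \left(- \frac{1}{125}\right) - \frac{125}{279}\right) - 100142 = \left(- \frac{259}{125} - \frac{125}{279}\right) - 100142 = - \frac{87886}{34875} - 100142 = - \frac{3492540136}{34875}$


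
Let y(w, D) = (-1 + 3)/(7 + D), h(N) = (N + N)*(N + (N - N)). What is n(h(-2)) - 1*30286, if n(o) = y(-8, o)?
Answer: -454288/15 ≈ -30286.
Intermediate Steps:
h(N) = 2*N² (h(N) = (2*N)*(N + 0) = (2*N)*N = 2*N²)
y(w, D) = 2/(7 + D)
n(o) = 2/(7 + o)
n(h(-2)) - 1*30286 = 2/(7 + 2*(-2)²) - 1*30286 = 2/(7 + 2*4) - 30286 = 2/(7 + 8) - 30286 = 2/15 - 30286 = -454288/15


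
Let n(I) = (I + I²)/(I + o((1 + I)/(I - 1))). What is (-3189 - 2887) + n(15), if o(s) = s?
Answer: -684908/113 ≈ -6061.1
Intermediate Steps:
n(I) = (I + I²)/(I + (1 + I)/(-1 + I)) (n(I) = (I + I²)/(I + (1 + I)/(I - 1)) = (I + I²)/(I + (1 + I)/(-1 + I)))
(-3189 - 2887) + n(15) = (-3189 - 2887) + (15³ - 1*15)/(1 + 15²) = -6076 + (3375 - 15)/(1 + 225) = -6076 + 3360/226 = -6076 + (1/226)*3360 = -6076 + 1680/113 = -684908/113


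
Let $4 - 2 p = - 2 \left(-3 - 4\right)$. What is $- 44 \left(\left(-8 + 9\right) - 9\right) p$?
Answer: $-1760$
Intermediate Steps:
$p = -5$ ($p = 2 - \frac{\left(-2\right) \left(-3 - 4\right)}{2} = 2 - \frac{\left(-2\right) \left(-7\right)}{2} = 2 - 7 = -5$)
$- 44 \left(\left(-8 + 9\right) - 9\right) p = - 44 \left(\left(-8 + 9\right) - 9\right) \left(-5\right) = - 44 \left(1 - 9\right) \left(-5\right) = \left(-44\right) \left(-8\right) \left(-5\right) = 352 \left(-5\right) = -1760$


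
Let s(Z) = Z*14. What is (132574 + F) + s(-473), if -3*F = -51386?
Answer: 429242/3 ≈ 1.4308e+5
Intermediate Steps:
s(Z) = 14*Z
F = 51386/3 (F = -⅓*(-51386) = 51386/3 ≈ 17129.)
(132574 + F) + s(-473) = (132574 + 51386/3) + 14*(-473) = 449108/3 - 6622 = 429242/3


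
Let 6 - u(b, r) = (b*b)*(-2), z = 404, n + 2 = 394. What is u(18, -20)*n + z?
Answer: 256772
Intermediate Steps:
n = 392 (n = -2 + 394 = 392)
u(b, r) = 6 + 2*b**2 (u(b, r) = 6 - b*b*(-2) = 6 - b**2*(-2) = 6 - (-2)*b**2 = 6 + 2*b**2)
u(18, -20)*n + z = (6 + 2*18**2)*392 + 404 = (6 + 2*324)*392 + 404 = (6 + 648)*392 + 404 = 654*392 + 404 = 256368 + 404 = 256772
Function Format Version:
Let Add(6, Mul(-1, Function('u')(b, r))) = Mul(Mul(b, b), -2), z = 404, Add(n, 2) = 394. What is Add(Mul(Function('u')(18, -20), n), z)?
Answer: 256772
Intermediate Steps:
n = 392 (n = Add(-2, 394) = 392)
Function('u')(b, r) = Add(6, Mul(2, Pow(b, 2))) (Function('u')(b, r) = Add(6, Mul(-1, Mul(Mul(b, b), -2))) = Add(6, Mul(-1, Mul(Pow(b, 2), -2))) = Add(6, Mul(-1, Mul(-2, Pow(b, 2)))) = Add(6, Mul(2, Pow(b, 2))))
Add(Mul(Function('u')(18, -20), n), z) = Add(Mul(Add(6, Mul(2, Pow(18, 2))), 392), 404) = Add(Mul(Add(6, Mul(2, 324)), 392), 404) = Add(Mul(Add(6, 648), 392), 404) = Add(Mul(654, 392), 404) = Add(256368, 404) = 256772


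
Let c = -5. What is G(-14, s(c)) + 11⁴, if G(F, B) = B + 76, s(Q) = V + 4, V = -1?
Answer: 14720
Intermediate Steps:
s(Q) = 3 (s(Q) = -1 + 4 = 3)
G(F, B) = 76 + B
G(-14, s(c)) + 11⁴ = (76 + 3) + 11⁴ = 79 + 14641 = 14720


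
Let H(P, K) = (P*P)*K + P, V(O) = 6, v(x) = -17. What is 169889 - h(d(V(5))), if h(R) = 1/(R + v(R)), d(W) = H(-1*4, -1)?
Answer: 6285894/37 ≈ 1.6989e+5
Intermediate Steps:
H(P, K) = P + K*P**2 (H(P, K) = P**2*K + P = K*P**2 + P = P + K*P**2)
d(W) = -20 (d(W) = (-1*4)*(1 - (-1)*4) = -4*(1 - 1*(-4)) = -4*(1 + 4) = -4*5 = -20)
h(R) = 1/(-17 + R) (h(R) = 1/(R - 17) = 1/(-17 + R))
169889 - h(d(V(5))) = 169889 - 1/(-17 - 20) = 169889 - 1/(-37) = 169889 - 1*(-1/37) = 169889 + 1/37 = 6285894/37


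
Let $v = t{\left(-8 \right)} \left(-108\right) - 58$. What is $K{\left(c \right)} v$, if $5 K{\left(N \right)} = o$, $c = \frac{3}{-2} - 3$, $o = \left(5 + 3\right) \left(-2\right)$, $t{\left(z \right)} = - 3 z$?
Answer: $8480$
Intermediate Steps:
$v = -2650$ ($v = \left(-3\right) \left(-8\right) \left(-108\right) - 58 = 24 \left(-108\right) - 58 = -2592 - 58 = -2650$)
$o = -16$ ($o = 8 \left(-2\right) = -16$)
$c = - \frac{9}{2}$ ($c = 3 \left(- \frac{1}{2}\right) - 3 = - \frac{3}{2} - 3 = - \frac{9}{2} \approx -4.5$)
$K{\left(N \right)} = - \frac{16}{5}$ ($K{\left(N \right)} = \frac{1}{5} \left(-16\right) = - \frac{16}{5}$)
$K{\left(c \right)} v = \left(- \frac{16}{5}\right) \left(-2650\right) = 8480$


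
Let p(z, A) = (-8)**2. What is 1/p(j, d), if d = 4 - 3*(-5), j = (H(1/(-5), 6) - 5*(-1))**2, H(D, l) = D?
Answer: 1/64 ≈ 0.015625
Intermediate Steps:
j = 576/25 (j = (1/(-5) - 5*(-1))**2 = (-1/5 + 5)**2 = (24/5)**2 = 576/25 ≈ 23.040)
d = 19 (d = 4 + 15 = 19)
p(z, A) = 64
1/p(j, d) = 1/64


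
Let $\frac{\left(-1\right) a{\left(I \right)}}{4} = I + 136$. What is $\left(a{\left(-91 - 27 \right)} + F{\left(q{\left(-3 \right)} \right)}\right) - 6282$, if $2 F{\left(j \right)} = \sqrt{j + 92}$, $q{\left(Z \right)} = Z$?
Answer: $-6354 + \frac{\sqrt{89}}{2} \approx -6349.3$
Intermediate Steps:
$F{\left(j \right)} = \frac{\sqrt{92 + j}}{2}$ ($F{\left(j \right)} = \frac{\sqrt{j + 92}}{2} = \frac{\sqrt{92 + j}}{2}$)
$a{\left(I \right)} = -544 - 4 I$ ($a{\left(I \right)} = - 4 \left(I + 136\right) = - 4 \left(136 + I\right) = -544 - 4 I$)
$\left(a{\left(-91 - 27 \right)} + F{\left(q{\left(-3 \right)} \right)}\right) - 6282 = \left(\left(-544 - 4 \left(-91 - 27\right)\right) + \frac{\sqrt{92 - 3}}{2}\right) - 6282 = \left(\left(-544 - -472\right) + \frac{\sqrt{89}}{2}\right) - 6282 = \left(\left(-544 + 472\right) + \frac{\sqrt{89}}{2}\right) - 6282 = \left(-72 + \frac{\sqrt{89}}{2}\right) - 6282 = -6354 + \frac{\sqrt{89}}{2}$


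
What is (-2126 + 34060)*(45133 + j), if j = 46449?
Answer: 2924579588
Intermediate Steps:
(-2126 + 34060)*(45133 + j) = (-2126 + 34060)*(45133 + 46449) = 31934*91582 = 2924579588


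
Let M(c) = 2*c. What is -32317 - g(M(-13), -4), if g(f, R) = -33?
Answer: -32284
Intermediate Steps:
-32317 - g(M(-13), -4) = -32317 - 1*(-33) = -32317 + 33 = -32284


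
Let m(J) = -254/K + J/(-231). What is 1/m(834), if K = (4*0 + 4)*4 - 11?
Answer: -385/20948 ≈ -0.018379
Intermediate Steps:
K = 5 (K = (0 + 4)*4 - 11 = 4*4 - 11 = 16 - 11 = 5)
m(J) = -254/5 - J/231 (m(J) = -254/5 + J/(-231) = -254*⅕ + J*(-1/231) = -254/5 - J/231)
1/m(834) = 1/(-254/5 - 1/231*834) = 1/(-254/5 - 278/77) = 1/(-20948/385) = -385/20948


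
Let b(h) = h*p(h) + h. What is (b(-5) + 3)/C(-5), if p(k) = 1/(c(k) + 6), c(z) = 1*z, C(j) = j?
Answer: 7/5 ≈ 1.4000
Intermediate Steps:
c(z) = z
p(k) = 1/(6 + k) (p(k) = 1/(k + 6) = 1/(6 + k))
b(h) = h + h/(6 + h) (b(h) = h/(6 + h) + h = h + h/(6 + h))
(b(-5) + 3)/C(-5) = (-5*(7 - 5)/(6 - 5) + 3)/(-5) = -(-5*2/1 + 3)/5 = -(-5*1*2 + 3)/5 = -(-10 + 3)/5 = -⅕*(-7) = 7/5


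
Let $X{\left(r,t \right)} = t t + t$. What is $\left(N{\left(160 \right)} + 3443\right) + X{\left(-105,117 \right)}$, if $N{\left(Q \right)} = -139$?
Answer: $17110$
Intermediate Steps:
$X{\left(r,t \right)} = t + t^{2}$ ($X{\left(r,t \right)} = t^{2} + t = t + t^{2}$)
$\left(N{\left(160 \right)} + 3443\right) + X{\left(-105,117 \right)} = \left(-139 + 3443\right) + 117 \left(1 + 117\right) = 3304 + 117 \cdot 118 = 3304 + 13806 = 17110$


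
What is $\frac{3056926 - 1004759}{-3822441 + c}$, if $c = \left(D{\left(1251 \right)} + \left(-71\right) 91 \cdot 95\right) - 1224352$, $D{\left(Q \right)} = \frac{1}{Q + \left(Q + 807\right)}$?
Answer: $- \frac{6790620603}{18730885691} \approx -0.36254$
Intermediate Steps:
$D{\left(Q \right)} = \frac{1}{807 + 2 Q}$ ($D{\left(Q \right)} = \frac{1}{Q + \left(807 + Q\right)} = \frac{1}{807 + 2 Q}$)
$c = - \frac{6082428422}{3309}$ ($c = \left(\frac{1}{807 + 2 \cdot 1251} + \left(-71\right) 91 \cdot 95\right) - 1224352 = \left(\frac{1}{807 + 2502} - 613795\right) - 1224352 = \left(\frac{1}{3309} - 613795\right) - 1224352 = - \frac{2031047654}{3309} - 1224352 = - \frac{6082428422}{3309} \approx -1.8381 \cdot 10^{6}$)
$\frac{3056926 - 1004759}{-3822441 + c} = \frac{3056926 - 1004759}{-3822441 - \frac{6082428422}{3309}} = \frac{2052167}{- \frac{18730885691}{3309}} = 2052167 \left(- \frac{3309}{18730885691}\right) = - \frac{6790620603}{18730885691}$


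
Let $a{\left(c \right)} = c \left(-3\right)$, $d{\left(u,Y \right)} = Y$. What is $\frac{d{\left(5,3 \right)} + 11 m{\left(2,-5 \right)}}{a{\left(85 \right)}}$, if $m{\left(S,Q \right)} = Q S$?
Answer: $\frac{107}{255} \approx 0.41961$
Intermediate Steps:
$a{\left(c \right)} = - 3 c$
$\frac{d{\left(5,3 \right)} + 11 m{\left(2,-5 \right)}}{a{\left(85 \right)}} = \frac{3 + 11 \left(\left(-5\right) 2\right)}{\left(-3\right) 85} = \frac{3 + 11 \left(-10\right)}{-255} = \left(3 - 110\right) \left(- \frac{1}{255}\right) = \left(-107\right) \left(- \frac{1}{255}\right) = \frac{107}{255}$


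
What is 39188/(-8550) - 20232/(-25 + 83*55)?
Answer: -8772428/970425 ≈ -9.0398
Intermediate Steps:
39188/(-8550) - 20232/(-25 + 83*55) = 39188*(-1/8550) - 20232/(-25 + 4565) = -19594/4275 - 20232/4540 = -19594/4275 - 20232*1/4540 = -19594/4275 - 5058/1135 = -8772428/970425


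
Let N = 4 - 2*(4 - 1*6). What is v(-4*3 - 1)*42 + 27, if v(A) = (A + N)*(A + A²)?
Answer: -32733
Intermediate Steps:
N = 8 (N = 4 - 2*(4 - 6) = 4 - 2*(-2) = 4 + 4 = 8)
v(A) = (8 + A)*(A + A²) (v(A) = (A + 8)*(A + A²) = (8 + A)*(A + A²))
v(-4*3 - 1)*42 + 27 = ((-4*3 - 1)*(8 + (-4*3 - 1)² + 9*(-4*3 - 1)))*42 + 27 = ((-12 - 1)*(8 + (-12 - 1)² + 9*(-12 - 1)))*42 + 27 = -13*(8 + (-13)² + 9*(-13))*42 + 27 = -13*(8 + 169 - 117)*42 + 27 = -13*60*42 + 27 = -780*42 + 27 = -32760 + 27 = -32733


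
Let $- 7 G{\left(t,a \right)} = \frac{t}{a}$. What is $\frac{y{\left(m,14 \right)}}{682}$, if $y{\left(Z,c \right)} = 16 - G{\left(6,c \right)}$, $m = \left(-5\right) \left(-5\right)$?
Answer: $\frac{787}{33418} \approx 0.02355$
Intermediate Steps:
$G{\left(t,a \right)} = - \frac{t}{7 a}$ ($G{\left(t,a \right)} = - \frac{t \frac{1}{a}}{7} = - \frac{t}{7 a}$)
$m = 25$
$y{\left(Z,c \right)} = 16 + \frac{6}{7 c}$ ($y{\left(Z,c \right)} = 16 - \left(- \frac{1}{7}\right) 6 \frac{1}{c} = 16 - - \frac{6}{7 c} = 16 + \frac{6}{7 c}$)
$\frac{y{\left(m,14 \right)}}{682} = \frac{16 + \frac{6}{7 \cdot 14}}{682} = \left(16 + \frac{6}{7} \cdot \frac{1}{14}\right) \frac{1}{682} = \left(16 + \frac{3}{49}\right) \frac{1}{682} = \frac{787}{49} \cdot \frac{1}{682} = \frac{787}{33418}$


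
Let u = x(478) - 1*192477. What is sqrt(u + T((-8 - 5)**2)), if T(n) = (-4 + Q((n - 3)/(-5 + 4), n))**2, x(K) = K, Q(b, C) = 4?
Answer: I*sqrt(191999) ≈ 438.18*I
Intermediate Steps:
T(n) = 0 (T(n) = (-4 + 4)**2 = 0**2 = 0)
u = -191999 (u = 478 - 1*192477 = 478 - 192477 = -191999)
sqrt(u + T((-8 - 5)**2)) = sqrt(-191999 + 0) = sqrt(-191999) = I*sqrt(191999)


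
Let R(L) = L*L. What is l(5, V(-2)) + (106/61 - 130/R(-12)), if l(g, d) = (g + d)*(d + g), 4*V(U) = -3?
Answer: 165995/8784 ≈ 18.897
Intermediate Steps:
V(U) = -3/4 (V(U) = (1/4)*(-3) = -3/4)
R(L) = L**2
l(g, d) = (d + g)**2 (l(g, d) = (d + g)*(d + g) = (d + g)**2)
l(5, V(-2)) + (106/61 - 130/R(-12)) = (-3/4 + 5)**2 + (106/61 - 130/((-12)**2)) = (17/4)**2 + (106*(1/61) - 130/144) = 289/16 + (106/61 - 130*1/144) = 289/16 + (106/61 - 65/72) = 289/16 + 3667/4392 = 165995/8784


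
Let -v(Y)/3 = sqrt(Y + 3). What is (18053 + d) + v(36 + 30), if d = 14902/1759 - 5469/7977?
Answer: 84473566354/4677181 - 3*sqrt(69) ≈ 18036.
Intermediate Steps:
v(Y) = -3*sqrt(3 + Y) (v(Y) = -3*sqrt(Y + 3) = -3*sqrt(3 + Y))
d = 36417761/4677181 (d = 14902*(1/1759) - 5469*1/7977 = 14902/1759 - 1823/2659 = 36417761/4677181 ≈ 7.7863)
(18053 + d) + v(36 + 30) = (18053 + 36417761/4677181) - 3*sqrt(3 + (36 + 30)) = 84473566354/4677181 - 3*sqrt(3 + 66) = 84473566354/4677181 - 3*sqrt(69)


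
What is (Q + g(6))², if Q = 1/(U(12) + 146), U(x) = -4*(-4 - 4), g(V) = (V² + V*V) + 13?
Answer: 228947161/31684 ≈ 7226.0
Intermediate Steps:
g(V) = 13 + 2*V² (g(V) = (V² + V²) + 13 = 2*V² + 13 = 13 + 2*V²)
U(x) = 32 (U(x) = -4*(-8) = 32)
Q = 1/178 (Q = 1/(32 + 146) = 1/178 ≈ 0.0056180)
(Q + g(6))² = (1/178 + (13 + 2*6²))² = (1/178 + (13 + 2*36))² = (1/178 + (13 + 72))² = (1/178 + 85)² = (15131/178)² = 228947161/31684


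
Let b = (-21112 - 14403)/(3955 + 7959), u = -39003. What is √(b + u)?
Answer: 29*I*√6583402378/11914 ≈ 197.5*I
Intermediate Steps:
b = -35515/11914 ≈ -2.9809
√(b + u) = √(-35515/11914 - 39003) = √(-464717257/11914) = 29*I*√6583402378/11914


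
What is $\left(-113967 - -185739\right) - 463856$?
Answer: $-392084$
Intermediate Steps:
$\left(-113967 - -185739\right) - 463856 = \left(-113967 + 185739\right) - 463856 = 71772 - 463856 = -392084$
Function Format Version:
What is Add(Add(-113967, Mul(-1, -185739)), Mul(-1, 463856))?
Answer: -392084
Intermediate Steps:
Add(Add(-113967, Mul(-1, -185739)), Mul(-1, 463856)) = Add(Add(-113967, 185739), -463856) = Add(71772, -463856) = -392084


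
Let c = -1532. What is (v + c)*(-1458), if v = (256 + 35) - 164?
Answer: 2048490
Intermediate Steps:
v = 127 (v = 291 - 164 = 127)
(v + c)*(-1458) = (127 - 1532)*(-1458) = -1405*(-1458) = 2048490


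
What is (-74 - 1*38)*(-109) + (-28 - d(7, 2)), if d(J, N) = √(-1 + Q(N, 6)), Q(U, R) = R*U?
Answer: 12180 - √11 ≈ 12177.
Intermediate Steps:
d(J, N) = √(-1 + 6*N)
(-74 - 1*38)*(-109) + (-28 - d(7, 2)) = (-74 - 1*38)*(-109) + (-28 - √(-1 + 6*2)) = (-74 - 38)*(-109) + (-28 - √(-1 + 12)) = -112*(-109) + (-28 - √11) = 12208 + (-28 - √11) = 12180 - √11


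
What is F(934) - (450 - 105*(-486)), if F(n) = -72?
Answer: -51552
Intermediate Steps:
F(934) - (450 - 105*(-486)) = -72 - (450 - 105*(-486)) = -72 - (450 + 51030) = -72 - 1*51480 = -72 - 51480 = -51552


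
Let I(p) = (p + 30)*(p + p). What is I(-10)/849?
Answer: -400/849 ≈ -0.47114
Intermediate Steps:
I(p) = 2*p*(30 + p) (I(p) = (30 + p)*(2*p) = 2*p*(30 + p))
I(-10)/849 = (2*(-10)*(30 - 10))/849 = (2*(-10)*20)*(1/849) = -400*1/849 = -400/849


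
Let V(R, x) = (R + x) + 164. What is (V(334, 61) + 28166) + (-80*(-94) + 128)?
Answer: 36373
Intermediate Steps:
V(R, x) = 164 + R + x
(V(334, 61) + 28166) + (-80*(-94) + 128) = ((164 + 334 + 61) + 28166) + (-80*(-94) + 128) = (559 + 28166) + (7520 + 128) = 28725 + 7648 = 36373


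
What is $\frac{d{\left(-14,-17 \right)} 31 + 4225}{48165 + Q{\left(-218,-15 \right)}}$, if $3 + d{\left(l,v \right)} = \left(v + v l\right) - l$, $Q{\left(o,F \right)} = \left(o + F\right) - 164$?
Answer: $\frac{1631}{6824} \approx 0.23901$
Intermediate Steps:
$Q{\left(o,F \right)} = -164 + F + o$ ($Q{\left(o,F \right)} = \left(F + o\right) - 164 = -164 + F + o$)
$d{\left(l,v \right)} = -3 + v - l + l v$ ($d{\left(l,v \right)} = -3 - \left(l - v - v l\right) = -3 - \left(l - v - l v\right) = -3 + \left(v - l + l v\right) = -3 + v - l + l v$)
$\frac{d{\left(-14,-17 \right)} 31 + 4225}{48165 + Q{\left(-218,-15 \right)}} = \frac{\left(-3 - 17 - -14 - -238\right) 31 + 4225}{48165 - 397} = \frac{\left(-3 - 17 + 14 + 238\right) 31 + 4225}{48165 - 397} = \frac{232 \cdot 31 + 4225}{47768} = \left(7192 + 4225\right) \frac{1}{47768} = 11417 \cdot \frac{1}{47768} = \frac{1631}{6824}$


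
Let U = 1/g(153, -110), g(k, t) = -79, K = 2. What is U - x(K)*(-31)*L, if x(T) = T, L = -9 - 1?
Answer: -48981/79 ≈ -620.01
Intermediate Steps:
L = -10
U = -1/79 (U = 1/(-79) = -1/79 ≈ -0.012658)
U - x(K)*(-31)*L = -1/79 - 2*(-31)*(-10) = -1/79 - (-62)*(-10) = -1/79 - 1*620 = -1/79 - 620 = -48981/79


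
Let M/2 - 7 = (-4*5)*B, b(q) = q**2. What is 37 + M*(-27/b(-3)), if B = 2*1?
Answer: 235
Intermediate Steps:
B = 2
M = -66 (M = 14 + 2*(-4*5*2) = 14 + 2*(-20*2) = 14 + 2*(-40) = 14 - 80 = -66)
37 + M*(-27/b(-3)) = 37 - (-1782)/((-3)**2) = 37 - (-1782)/9 = 37 - 66*(-3) = 37 + 198 = 235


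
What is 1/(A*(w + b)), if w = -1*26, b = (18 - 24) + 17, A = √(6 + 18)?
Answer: -√6/180 ≈ -0.013608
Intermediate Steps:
A = 2*√6 (A = √24 = 2*√6 ≈ 4.8990)
b = 11 (b = -6 + 17 = 11)
w = -26
1/(A*(w + b)) = 1/((2*√6)*(-26 + 11)) = 1/((2*√6)*(-15)) = 1/(-30*√6) = -√6/180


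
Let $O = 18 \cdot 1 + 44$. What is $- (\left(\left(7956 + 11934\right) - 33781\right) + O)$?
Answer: $13829$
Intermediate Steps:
$O = 62$ ($O = 18 + 44 = 62$)
$- (\left(\left(7956 + 11934\right) - 33781\right) + O) = - (\left(\left(7956 + 11934\right) - 33781\right) + 62) = - (\left(19890 - 33781\right) + 62) = - (-13891 + 62) = \left(-1\right) \left(-13829\right) = 13829$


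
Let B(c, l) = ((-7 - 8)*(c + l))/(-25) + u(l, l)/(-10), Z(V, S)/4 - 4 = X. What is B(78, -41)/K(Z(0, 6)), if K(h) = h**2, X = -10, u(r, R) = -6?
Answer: 19/480 ≈ 0.039583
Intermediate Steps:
Z(V, S) = -24 (Z(V, S) = 16 + 4*(-10) = 16 - 40 = -24)
B(c, l) = 3/5 + 3*c/5 + 3*l/5 (B(c, l) = ((-7 - 8)*(c + l))/(-25) - 6/(-10) = -15*(c + l)*(-1/25) - 6*(-1/10) = (-15*c - 15*l)*(-1/25) + 3/5 = (3*c/5 + 3*l/5) + 3/5 = 3/5 + 3*c/5 + 3*l/5)
B(78, -41)/K(Z(0, 6)) = (3/5 + (3/5)*78 + (3/5)*(-41))/((-24)**2) = (3/5 + 234/5 - 123/5)/576 = (114/5)*(1/576) = 19/480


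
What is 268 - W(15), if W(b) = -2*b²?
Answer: 718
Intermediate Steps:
268 - W(15) = 268 - (-2)*15² = 268 - (-2)*225 = 268 - 1*(-450) = 268 + 450 = 718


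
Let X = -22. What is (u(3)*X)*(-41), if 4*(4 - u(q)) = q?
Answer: 5863/2 ≈ 2931.5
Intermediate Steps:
u(q) = 4 - q/4
(u(3)*X)*(-41) = ((4 - 1/4*3)*(-22))*(-41) = ((4 - 3/4)*(-22))*(-41) = ((13/4)*(-22))*(-41) = -143/2*(-41) = 5863/2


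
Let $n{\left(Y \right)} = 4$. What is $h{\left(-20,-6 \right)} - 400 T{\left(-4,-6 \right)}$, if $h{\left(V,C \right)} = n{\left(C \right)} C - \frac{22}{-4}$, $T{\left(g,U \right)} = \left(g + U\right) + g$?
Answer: $\frac{11163}{2} \approx 5581.5$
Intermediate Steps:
$T{\left(g,U \right)} = U + 2 g$ ($T{\left(g,U \right)} = \left(U + g\right) + g = U + 2 g$)
$h{\left(V,C \right)} = \frac{11}{2} + 4 C$ ($h{\left(V,C \right)} = 4 C - \frac{22}{-4} = 4 C - - \frac{11}{2} = 4 C + \frac{11}{2} = \frac{11}{2} + 4 C$)
$h{\left(-20,-6 \right)} - 400 T{\left(-4,-6 \right)} = \left(\frac{11}{2} + 4 \left(-6\right)\right) - 400 \left(-6 + 2 \left(-4\right)\right) = \left(\frac{11}{2} - 24\right) - 400 \left(-6 - 8\right) = - \frac{37}{2} - -5600 = - \frac{37}{2} + 5600 = \frac{11163}{2}$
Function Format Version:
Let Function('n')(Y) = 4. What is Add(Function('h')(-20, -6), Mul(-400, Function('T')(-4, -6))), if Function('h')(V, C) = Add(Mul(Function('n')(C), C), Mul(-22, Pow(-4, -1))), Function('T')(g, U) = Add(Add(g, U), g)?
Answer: Rational(11163, 2) ≈ 5581.5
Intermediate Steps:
Function('T')(g, U) = Add(U, Mul(2, g)) (Function('T')(g, U) = Add(Add(U, g), g) = Add(U, Mul(2, g)))
Function('h')(V, C) = Add(Rational(11, 2), Mul(4, C)) (Function('h')(V, C) = Add(Mul(4, C), Mul(-22, Pow(-4, -1))) = Add(Mul(4, C), Mul(-22, Rational(-1, 4))) = Add(Mul(4, C), Rational(11, 2)) = Add(Rational(11, 2), Mul(4, C)))
Add(Function('h')(-20, -6), Mul(-400, Function('T')(-4, -6))) = Add(Add(Rational(11, 2), Mul(4, -6)), Mul(-400, Add(-6, Mul(2, -4)))) = Add(Add(Rational(11, 2), -24), Mul(-400, Add(-6, -8))) = Add(Rational(-37, 2), Mul(-400, -14)) = Add(Rational(-37, 2), 5600) = Rational(11163, 2)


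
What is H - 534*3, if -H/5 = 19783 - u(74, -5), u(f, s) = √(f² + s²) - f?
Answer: -100887 + 5*√5501 ≈ -1.0052e+5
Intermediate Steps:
H = -99285 + 5*√5501 (H = -5*(19783 - (√(74² + (-5)²) - 1*74)) = -5*(19783 - (√(5476 + 25) - 74)) = -5*(19783 - (√5501 - 74)) = -5*(19783 - (-74 + √5501)) = -5*(19783 + (74 - √5501)) = -5*(19857 - √5501) = -99285 + 5*√5501 ≈ -98914.)
H - 534*3 = (-99285 + 5*√5501) - 534*3 = (-99285 + 5*√5501) - 1*1602 = (-99285 + 5*√5501) - 1602 = -100887 + 5*√5501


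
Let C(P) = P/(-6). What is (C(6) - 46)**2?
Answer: 2209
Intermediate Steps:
C(P) = -P/6 (C(P) = P*(-1/6) = -P/6)
(C(6) - 46)**2 = (-1/6*6 - 46)**2 = (-1 - 46)**2 = (-47)**2 = 2209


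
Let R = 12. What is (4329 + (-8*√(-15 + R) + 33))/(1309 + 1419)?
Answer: 2181/1364 - I*√3/341 ≈ 1.599 - 0.0050793*I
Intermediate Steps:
(4329 + (-8*√(-15 + R) + 33))/(1309 + 1419) = (4329 + (-8*√(-15 + 12) + 33))/(1309 + 1419) = (4329 + (-8*I*√3 + 33))/2728 = (4329 + (-8*I*√3 + 33))*(1/2728) = (4329 + (33 - 8*I*√3))*(1/2728) = (4362 - 8*I*√3)*(1/2728) = 2181/1364 - I*√3/341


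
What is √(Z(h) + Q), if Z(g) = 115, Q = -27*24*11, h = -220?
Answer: I*√7013 ≈ 83.744*I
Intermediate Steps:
Q = -7128 (Q = -648*11 = -7128)
√(Z(h) + Q) = √(115 - 7128) = √(-7013) = I*√7013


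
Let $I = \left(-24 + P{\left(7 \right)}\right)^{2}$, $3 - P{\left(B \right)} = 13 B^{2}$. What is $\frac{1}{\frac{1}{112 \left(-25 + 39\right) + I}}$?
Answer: $434532$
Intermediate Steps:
$P{\left(B \right)} = 3 - 13 B^{2}$
$I = 432964$ ($I = \left(-24 + \left(3 - 13 \cdot 7^{2}\right)\right)^{2} = \left(-24 + \left(3 - 637\right)\right)^{2} = \left(-24 - 634\right)^{2} = \left(-658\right)^{2} = 432964$)
$\frac{1}{\frac{1}{112 \left(-25 + 39\right) + I}} = \frac{1}{\frac{1}{112 \left(-25 + 39\right) + 432964}} = \frac{1}{\frac{1}{112 \cdot 14 + 432964}} = \frac{1}{\frac{1}{1568 + 432964}} = \frac{1}{\frac{1}{434532}} = 434532$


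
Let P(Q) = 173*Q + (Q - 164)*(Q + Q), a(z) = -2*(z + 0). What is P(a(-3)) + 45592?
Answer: 44734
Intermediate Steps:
a(z) = -2*z
P(Q) = 173*Q + 2*Q*(-164 + Q) (P(Q) = 173*Q + (-164 + Q)*(2*Q) = 173*Q + 2*Q*(-164 + Q))
P(a(-3)) + 45592 = (-2*(-3))*(-155 + 2*(-2*(-3))) + 45592 = 6*(-155 + 2*6) + 45592 = 6*(-155 + 12) + 45592 = 6*(-143) + 45592 = -858 + 45592 = 44734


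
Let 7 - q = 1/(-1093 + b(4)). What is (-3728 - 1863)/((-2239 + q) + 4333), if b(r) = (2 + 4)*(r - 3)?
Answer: -6077417/2283788 ≈ -2.6611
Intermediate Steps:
b(r) = -18 + 6*r (b(r) = 6*(-3 + r) = -18 + 6*r)
q = 7610/1087 (q = 7 - 1/(-1093 + (-18 + 6*4)) = 7 - 1/(-1093 + (-18 + 24)) = 7 - 1/(-1093 + 6) = 7 - 1/(-1087) = 7 - 1*(-1/1087) = 7 + 1/1087 = 7610/1087 ≈ 7.0009)
(-3728 - 1863)/((-2239 + q) + 4333) = (-3728 - 1863)/((-2239 + 7610/1087) + 4333) = -5591/(-2426183/1087 + 4333) = -5591/2283788/1087 = -5591*1087/2283788 = -6077417/2283788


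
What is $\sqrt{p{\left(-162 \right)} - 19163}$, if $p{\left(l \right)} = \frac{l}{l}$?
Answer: $i \sqrt{19162} \approx 138.43 i$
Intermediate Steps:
$p{\left(l \right)} = 1$
$\sqrt{p{\left(-162 \right)} - 19163} = \sqrt{1 - 19163} = \sqrt{-19162} = i \sqrt{19162}$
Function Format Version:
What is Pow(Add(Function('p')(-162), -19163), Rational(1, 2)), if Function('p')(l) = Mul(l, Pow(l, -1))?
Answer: Mul(I, Pow(19162, Rational(1, 2))) ≈ Mul(138.43, I)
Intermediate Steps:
Function('p')(l) = 1
Pow(Add(Function('p')(-162), -19163), Rational(1, 2)) = Pow(Add(1, -19163), Rational(1, 2)) = Pow(-19162, Rational(1, 2)) = Mul(I, Pow(19162, Rational(1, 2)))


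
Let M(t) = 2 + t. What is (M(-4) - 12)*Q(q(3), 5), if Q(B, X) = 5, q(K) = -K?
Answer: -70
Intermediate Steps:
(M(-4) - 12)*Q(q(3), 5) = ((2 - 4) - 12)*5 = (-2 - 12)*5 = -14*5 = -70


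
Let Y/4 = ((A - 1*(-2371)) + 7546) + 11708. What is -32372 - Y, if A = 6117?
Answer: -143340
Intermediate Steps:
Y = 110968 (Y = 4*(((6117 - 1*(-2371)) + 7546) + 11708) = 4*(((6117 + 2371) + 7546) + 11708) = 4*((8488 + 7546) + 11708) = 4*(16034 + 11708) = 4*27742 = 110968)
-32372 - Y = -32372 - 1*110968 = -32372 - 110968 = -143340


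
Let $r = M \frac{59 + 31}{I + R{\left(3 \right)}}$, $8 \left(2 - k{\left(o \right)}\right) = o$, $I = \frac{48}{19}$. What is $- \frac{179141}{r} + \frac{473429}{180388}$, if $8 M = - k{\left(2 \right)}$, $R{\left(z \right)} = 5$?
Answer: $\frac{73939294260469}{1079622180} \approx 68486.0$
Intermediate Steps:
$I = \frac{48}{19}$ ($I = 48 \cdot \frac{1}{19} = \frac{48}{19} \approx 2.5263$)
$k{\left(o \right)} = 2 - \frac{o}{8}$
$M = - \frac{7}{32}$ ($M = \frac{\left(-1\right) \left(2 - \frac{1}{4}\right)}{8} = \frac{\left(-1\right) \frac{7}{4}}{8} = \frac{1}{8} \left(- \frac{7}{4}\right) = - \frac{7}{32} \approx -0.21875$)
$r = - \frac{5985}{2288}$ ($r = - \frac{7 \frac{59 + 31}{\frac{48}{19} + 5}}{32} = - \frac{7 \frac{90}{\frac{143}{19}}}{32} = - \frac{7 \cdot 90 \cdot \frac{19}{143}}{32} = \left(- \frac{7}{32}\right) \frac{1710}{143} = - \frac{5985}{2288} \approx -2.6158$)
$- \frac{179141}{r} + \frac{473429}{180388} = - \frac{179141}{- \frac{5985}{2288}} + \frac{473429}{180388} = \left(-179141\right) \left(- \frac{2288}{5985}\right) + 473429 \cdot \frac{1}{180388} = \frac{409874608}{5985} + \frac{473429}{180388} = \frac{73939294260469}{1079622180}$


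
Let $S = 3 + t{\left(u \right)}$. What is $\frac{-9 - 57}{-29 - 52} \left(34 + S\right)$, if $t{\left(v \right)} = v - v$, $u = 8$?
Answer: $\frac{814}{27} \approx 30.148$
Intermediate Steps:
$t{\left(v \right)} = 0$
$S = 3$ ($S = 3 + 0 = 3$)
$\frac{-9 - 57}{-29 - 52} \left(34 + S\right) = \frac{-9 - 57}{-29 - 52} \left(34 + 3\right) = - \frac{66}{-81} \cdot 37 = \left(-66\right) \left(- \frac{1}{81}\right) 37 = \frac{22}{27} \cdot 37 = \frac{814}{27}$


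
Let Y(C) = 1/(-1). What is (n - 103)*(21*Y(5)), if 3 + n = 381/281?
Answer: 617505/281 ≈ 2197.5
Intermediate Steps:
Y(C) = -1
n = -462/281 (n = -3 + 381/281 = -462/281 ≈ -1.6441)
(n - 103)*(21*Y(5)) = (-462/281 - 103)*(21*(-1)) = -29405/281*(-21) = 617505/281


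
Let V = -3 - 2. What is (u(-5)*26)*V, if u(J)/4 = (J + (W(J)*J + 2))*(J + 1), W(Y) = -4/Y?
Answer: -14560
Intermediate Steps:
u(J) = 4*(1 + J)*(-2 + J) (u(J) = 4*((J + ((-4/J)*J + 2))*(J + 1)) = 4*((J + (-4 + 2))*(1 + J)) = 4*((J - 2)*(1 + J)) = 4*((-2 + J)*(1 + J)) = 4*((1 + J)*(-2 + J)) = 4*(1 + J)*(-2 + J))
V = -5
(u(-5)*26)*V = ((-8 - 4*(-5) + 4*(-5)²)*26)*(-5) = ((-8 + 20 + 4*25)*26)*(-5) = ((-8 + 20 + 100)*26)*(-5) = (112*26)*(-5) = 2912*(-5) = -14560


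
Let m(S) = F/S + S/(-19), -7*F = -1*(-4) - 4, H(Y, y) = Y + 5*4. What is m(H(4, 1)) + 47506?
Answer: 902590/19 ≈ 47505.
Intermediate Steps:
H(Y, y) = 20 + Y (H(Y, y) = Y + 20 = 20 + Y)
F = 0 (F = -(-1*(-4) - 4)/7 = -(4 - 4)/7 = -1/7*0 = 0)
m(S) = -S/19 (m(S) = 0/S + S/(-19) = 0 + S*(-1/19) = 0 - S/19 = -S/19)
m(H(4, 1)) + 47506 = -(20 + 4)/19 + 47506 = -1/19*24 + 47506 = -24/19 + 47506 = 902590/19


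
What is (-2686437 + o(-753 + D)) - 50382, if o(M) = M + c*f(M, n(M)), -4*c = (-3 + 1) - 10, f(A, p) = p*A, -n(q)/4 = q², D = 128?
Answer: 2926950056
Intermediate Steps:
n(q) = -4*q²
f(A, p) = A*p
c = 3 (c = -((-3 + 1) - 10)/4 = -(-2 - 10)/4 = -¼*(-12) = 3)
o(M) = M - 12*M³ (o(M) = M + 3*(M*(-4*M²)) = M + 3*(-4*M³) = M - 12*M³)
(-2686437 + o(-753 + D)) - 50382 = (-2686437 + ((-753 + 128) - 12*(-753 + 128)³)) - 50382 = (-2686437 + (-625 - 12*(-625)³)) - 50382 = (-2686437 + (-625 - 12*(-244140625))) - 50382 = (-2686437 + (-625 + 2929687500)) - 50382 = (-2686437 + 2929686875) - 50382 = 2927000438 - 50382 = 2926950056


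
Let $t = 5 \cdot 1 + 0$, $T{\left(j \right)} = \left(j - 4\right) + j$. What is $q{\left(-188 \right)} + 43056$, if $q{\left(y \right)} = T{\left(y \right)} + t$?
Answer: $42681$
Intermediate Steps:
$T{\left(j \right)} = -4 + 2 j$ ($T{\left(j \right)} = \left(-4 + j\right) + j = -4 + 2 j$)
$t = 5$ ($t = 5 + 0 = 5$)
$q{\left(y \right)} = 1 + 2 y$ ($q{\left(y \right)} = \left(-4 + 2 y\right) + 5 = 1 + 2 y$)
$q{\left(-188 \right)} + 43056 = \left(1 + 2 \left(-188\right)\right) + 43056 = \left(1 - 376\right) + 43056 = -375 + 43056 = 42681$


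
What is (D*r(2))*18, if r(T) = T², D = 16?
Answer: 1152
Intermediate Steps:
(D*r(2))*18 = (16*2²)*18 = (16*4)*18 = 64*18 = 1152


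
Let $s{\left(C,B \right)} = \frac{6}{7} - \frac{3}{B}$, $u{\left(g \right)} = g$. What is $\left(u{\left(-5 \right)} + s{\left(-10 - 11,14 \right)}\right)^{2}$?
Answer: $\frac{3721}{196} \approx 18.985$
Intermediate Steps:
$s{\left(C,B \right)} = \frac{6}{7} - \frac{3}{B}$ ($s{\left(C,B \right)} = 6 \cdot \frac{1}{7} - \frac{3}{B} = \frac{6}{7} - \frac{3}{B}$)
$\left(u{\left(-5 \right)} + s{\left(-10 - 11,14 \right)}\right)^{2} = \left(-5 + \left(\frac{6}{7} - \frac{3}{14}\right)\right)^{2} = \left(-5 + \frac{9}{14}\right)^{2} = \left(- \frac{61}{14}\right)^{2} = \frac{3721}{196}$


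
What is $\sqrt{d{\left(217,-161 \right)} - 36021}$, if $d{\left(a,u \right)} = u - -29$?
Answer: $3 i \sqrt{4017} \approx 190.14 i$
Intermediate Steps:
$d{\left(a,u \right)} = 29 + u$ ($d{\left(a,u \right)} = u + 29 = 29 + u$)
$\sqrt{d{\left(217,-161 \right)} - 36021} = \sqrt{\left(29 - 161\right) - 36021} = \sqrt{-132 - 36021} = \sqrt{-36153} = 3 i \sqrt{4017}$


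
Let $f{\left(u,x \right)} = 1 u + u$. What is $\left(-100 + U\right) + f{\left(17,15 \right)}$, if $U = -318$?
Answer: $-384$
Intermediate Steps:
$f{\left(u,x \right)} = 2 u$ ($f{\left(u,x \right)} = u + u = 2 u$)
$\left(-100 + U\right) + f{\left(17,15 \right)} = \left(-100 - 318\right) + 2 \cdot 17 = -418 + 34 = -384$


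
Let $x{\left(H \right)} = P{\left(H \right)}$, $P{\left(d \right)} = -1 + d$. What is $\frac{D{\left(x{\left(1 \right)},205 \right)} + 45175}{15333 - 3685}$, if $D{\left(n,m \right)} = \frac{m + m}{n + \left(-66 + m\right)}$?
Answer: $\frac{897105}{231296} \approx 3.8786$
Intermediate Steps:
$x{\left(H \right)} = -1 + H$
$D{\left(n,m \right)} = \frac{2 m}{-66 + m + n}$
$\frac{D{\left(x{\left(1 \right)},205 \right)} + 45175}{15333 - 3685} = \frac{2 \cdot 205 \frac{1}{-66 + 205 + \left(-1 + 1\right)} + 45175}{15333 - 3685} = \frac{2 \cdot 205 \frac{1}{-66 + 205 + 0} + 45175}{11648} = \left(2 \cdot 205 \cdot \frac{1}{139} + 45175\right) \frac{1}{11648} = \left(\frac{410}{139} + 45175\right) \frac{1}{11648} = \frac{6279735}{139} \cdot \frac{1}{11648} = \frac{897105}{231296}$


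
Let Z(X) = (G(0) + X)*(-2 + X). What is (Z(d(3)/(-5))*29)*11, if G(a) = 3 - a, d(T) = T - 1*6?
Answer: -40194/25 ≈ -1607.8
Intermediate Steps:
d(T) = -6 + T (d(T) = T - 6 = -6 + T)
Z(X) = (-2 + X)*(3 + X) (Z(X) = ((3 - 1*0) + X)*(-2 + X) = ((3 + 0) + X)*(-2 + X) = (3 + X)*(-2 + X) = (-2 + X)*(3 + X))
(Z(d(3)/(-5))*29)*11 = ((-6 + (-6 + 3)/(-5) + ((-6 + 3)/(-5))²)*29)*11 = ((-6 - 3*(-⅕) + (-3*(-⅕))²)*29)*11 = ((-6 + ⅗ + (⅗)²)*29)*11 = ((-6 + ⅗ + 9/25)*29)*11 = -126/25*29*11 = -3654/25*11 = -40194/25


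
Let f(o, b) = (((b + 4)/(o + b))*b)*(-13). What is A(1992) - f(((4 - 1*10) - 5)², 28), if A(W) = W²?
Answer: 591253184/149 ≈ 3.9681e+6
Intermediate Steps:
f(o, b) = -13*b*(4 + b)/(b + o) (f(o, b) = (((4 + b)/(b + o))*b)*(-13) = (b*(4 + b)/(b + o))*(-13) = -13*b*(4 + b)/(b + o))
A(1992) - f(((4 - 1*10) - 5)², 28) = 1992² - (-13)*28*(4 + 28)/(28 + ((4 - 1*10) - 5)²) = 3968064 - (-13)*28*32/(28 + ((4 - 10) - 5)²) = 3968064 - (-13)*28*32/(28 + (-6 - 5)²) = 3968064 - (-13)*28*32/(28 + (-11)²) = 3968064 - (-13)*28*32/(28 + 121) = 3968064 - (-13)*28*32/149 = 3968064 - 1*(-11648/149) = 3968064 + 11648/149 = 591253184/149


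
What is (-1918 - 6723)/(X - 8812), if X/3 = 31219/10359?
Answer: 29837373/30396617 ≈ 0.98160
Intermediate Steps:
X = 31219/3453 (X = 3*(31219/10359) = 31219/3453 ≈ 9.0411)
(-1918 - 6723)/(X - 8812) = (-1918 - 6723)/(31219/3453 - 8812) = -8641/(-30396617/3453) = -8641*(-3453/30396617) = 29837373/30396617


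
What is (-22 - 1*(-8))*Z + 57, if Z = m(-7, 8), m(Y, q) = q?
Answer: -55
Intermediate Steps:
Z = 8
(-22 - 1*(-8))*Z + 57 = (-22 - 1*(-8))*8 + 57 = (-22 + 8)*8 + 57 = -14*8 + 57 = -112 + 57 = -55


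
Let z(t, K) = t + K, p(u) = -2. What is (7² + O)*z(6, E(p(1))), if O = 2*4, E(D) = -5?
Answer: 57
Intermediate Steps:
z(t, K) = K + t
O = 8
(7² + O)*z(6, E(p(1))) = (7² + 8)*(-5 + 6) = (49 + 8)*1 = 57*1 = 57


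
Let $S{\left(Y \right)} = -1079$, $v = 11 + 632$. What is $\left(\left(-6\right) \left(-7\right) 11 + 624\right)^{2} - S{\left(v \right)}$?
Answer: $1180475$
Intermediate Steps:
$v = 643$
$\left(\left(-6\right) \left(-7\right) 11 + 624\right)^{2} - S{\left(v \right)} = \left(\left(-6\right) \left(-7\right) 11 + 624\right)^{2} - -1079 = \left(42 \cdot 11 + 624\right)^{2} + 1079 = \left(462 + 624\right)^{2} + 1079 = 1086^{2} + 1079 = 1179396 + 1079 = 1180475$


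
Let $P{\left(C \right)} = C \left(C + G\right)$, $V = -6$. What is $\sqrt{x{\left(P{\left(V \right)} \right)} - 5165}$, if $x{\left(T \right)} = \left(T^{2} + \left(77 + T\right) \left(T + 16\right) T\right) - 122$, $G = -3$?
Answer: $\sqrt{492809} \approx 702.0$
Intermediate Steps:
$P{\left(C \right)} = C \left(-3 + C\right)$ ($P{\left(C \right)} = C \left(C - 3\right) = C \left(-3 + C\right)$)
$x{\left(T \right)} = -122 + T^{2} + T \left(16 + T\right) \left(77 + T\right)$ ($x{\left(T \right)} = \left(T^{2} + \left(77 + T\right) \left(16 + T\right) T\right) - 122 = \left(T^{2} + \left(16 + T\right) \left(77 + T\right) T\right) - 122 = \left(T^{2} + T \left(16 + T\right) \left(77 + T\right)\right) - 122 = -122 + T^{2} + T \left(16 + T\right) \left(77 + T\right)$)
$\sqrt{x{\left(P{\left(V \right)} \right)} - 5165} = \sqrt{\left(-122 + \left(- 6 \left(-3 - 6\right)\right)^{3} + 94 \left(- 6 \left(-3 - 6\right)\right)^{2} + 1232 \left(- 6 \left(-3 - 6\right)\right)\right) - 5165} = \sqrt{\left(-122 + \left(\left(-6\right) \left(-9\right)\right)^{3} + 94 \left(\left(-6\right) \left(-9\right)\right)^{2} + 1232 \left(\left(-6\right) \left(-9\right)\right)\right) - 5165} = \sqrt{\left(-122 + 54^{3} + 94 \cdot 54^{2} + 1232 \cdot 54\right) - 5165} = \sqrt{\left(-122 + 157464 + 94 \cdot 2916 + 66528\right) - 5165} = \sqrt{\left(-122 + 157464 + 274104 + 66528\right) - 5165} = \sqrt{497974 - 5165} = \sqrt{492809}$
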